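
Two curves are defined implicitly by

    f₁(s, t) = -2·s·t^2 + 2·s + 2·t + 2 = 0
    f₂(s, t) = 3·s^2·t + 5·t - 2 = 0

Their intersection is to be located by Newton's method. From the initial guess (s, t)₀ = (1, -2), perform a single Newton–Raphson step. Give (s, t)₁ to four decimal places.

(-0.6111, -2.1667)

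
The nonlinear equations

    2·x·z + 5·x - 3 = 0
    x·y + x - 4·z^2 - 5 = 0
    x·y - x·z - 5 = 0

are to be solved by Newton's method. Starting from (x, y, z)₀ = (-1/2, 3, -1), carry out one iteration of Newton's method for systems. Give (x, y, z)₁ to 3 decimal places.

At (-1/2, 3, -1): F = (-4.500, -11.000, -7.000).
Jacobian J = [[2·z + 5, 0, 2·x], [y + 1, x, -8·z], [y - z, x, -x]].
At the point, J = [[3.000, 0.000, -1.000], [4.000, -0.500, 8.000], [4.000, -0.500, 0.500]] (det J = 11.250).
Solving J·Δ = −F gives Δ = (1.678, -0.044, 0.533).
Then the next iterate is (x, y, z)₁ = (1.178, 2.956, -0.467).

(1.178, 2.956, -0.467)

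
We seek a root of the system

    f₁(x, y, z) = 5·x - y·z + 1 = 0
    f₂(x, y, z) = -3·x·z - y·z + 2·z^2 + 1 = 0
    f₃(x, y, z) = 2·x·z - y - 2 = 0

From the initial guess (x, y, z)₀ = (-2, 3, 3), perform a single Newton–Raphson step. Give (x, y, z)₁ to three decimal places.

At (-2, 3, 3): F = (-18.000, 28.000, -17.000).
Jacobian J = [[5, -z, -y], [-3·z, -z, -3·x - y + 4·z], [2·z, -1, 2·x]].
At the point, J = [[5.000, -3.000, -3.000], [-9.000, -3.000, 15.000], [6.000, -1.000, -4.000]] (det J = -108.000).
Solving J·Δ = −F gives Δ = (1.667, -1.963, -1.259).
Then the next iterate is (x, y, z)₁ = (-0.333, 1.037, 1.741).

(-0.333, 1.037, 1.741)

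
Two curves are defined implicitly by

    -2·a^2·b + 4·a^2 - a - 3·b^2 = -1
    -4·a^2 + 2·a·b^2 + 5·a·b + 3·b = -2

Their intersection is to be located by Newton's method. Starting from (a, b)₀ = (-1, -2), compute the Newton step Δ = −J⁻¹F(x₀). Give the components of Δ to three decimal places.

(0.296, 0.704)

At (-1, -2): F = (-2.000, -6.000).
Jacobian J = [[-4·a·b + 8·a - 1, -2·a^2 - 6·b], [-8·a + 2·b^2 + 5·b, 4·a·b + 5·a + 3]].
At the point, J = [[-17.000, 10.000], [6.000, 6.000]] (det J = -162.000).
Solving J·Δ = −F gives Δ = (0.296, 0.704).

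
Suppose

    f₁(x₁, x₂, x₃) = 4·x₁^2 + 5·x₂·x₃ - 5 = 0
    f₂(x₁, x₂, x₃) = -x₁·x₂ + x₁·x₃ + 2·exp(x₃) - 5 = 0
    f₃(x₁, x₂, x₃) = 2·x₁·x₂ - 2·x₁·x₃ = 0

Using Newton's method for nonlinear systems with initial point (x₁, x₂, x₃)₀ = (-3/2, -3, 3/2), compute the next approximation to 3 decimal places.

At (-3/2, -3, 3/2): F = (-18.500, -2.78662, 13.500).
Jacobian J = [[8·x₁, 5·x₃, 5·x₂], [-x₂ + x₃, -x₁, x₁ + 2·exp(x₃)], [2·x₂ - 2·x₃, 2·x₁, -2·x₁]].
At the point, J = [[-12.000, 7.500, -15.000], [4.500, 1.500, 7.46338], [-9.000, -3.000, 3.000]] (det J = -927.70964).
Solving J·Δ = −F gives Δ = (0.538, 2.443, -0.442).
Then the next iterate is (x₁, x₂, x₃)₁ = (-0.962, -0.557, 1.058).

(-0.962, -0.557, 1.058)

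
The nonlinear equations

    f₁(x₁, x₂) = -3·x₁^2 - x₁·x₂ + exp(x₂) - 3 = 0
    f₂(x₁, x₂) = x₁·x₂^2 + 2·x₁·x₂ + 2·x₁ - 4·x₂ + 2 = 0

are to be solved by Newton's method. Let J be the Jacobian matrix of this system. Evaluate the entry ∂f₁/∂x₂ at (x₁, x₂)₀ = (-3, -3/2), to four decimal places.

3.2231

∂f₁/∂x₂ = -x₁ + exp(x₂).
At (-3, -3/2) this is 3.2231.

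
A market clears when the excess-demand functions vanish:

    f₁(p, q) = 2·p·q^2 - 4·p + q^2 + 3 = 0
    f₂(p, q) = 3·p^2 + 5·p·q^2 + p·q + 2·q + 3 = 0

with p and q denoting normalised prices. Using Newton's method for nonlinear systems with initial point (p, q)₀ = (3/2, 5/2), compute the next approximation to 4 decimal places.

At (3/2, 5/2): F = (22.0000, 65.3750).
Jacobian J = [[2·q^2 - 4, 4·p·q + 2·q], [6·p + 5·q^2 + q, 10·p·q + p + 2]].
At the point, J = [[8.5000, 20.0000], [42.7500, 41.0000]] (det J = -506.5000).
Solving J·Δ = −F gives Δ = (-0.8006, -0.7597).
Then the next iterate is (p, q)₁ = (0.6994, 1.7403).

(0.6994, 1.7403)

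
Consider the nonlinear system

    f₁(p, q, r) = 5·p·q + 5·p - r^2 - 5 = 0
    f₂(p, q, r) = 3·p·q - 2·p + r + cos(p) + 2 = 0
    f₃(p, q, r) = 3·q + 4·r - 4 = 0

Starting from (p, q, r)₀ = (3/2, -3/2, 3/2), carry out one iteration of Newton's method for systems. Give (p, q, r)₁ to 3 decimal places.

(1.408, -0.203, 1.152)

At (3/2, -3/2, 3/2): F = (-11.000, -6.17926, -2.500).
Jacobian J = [[5·q + 5, 5·p, -2·r], [3·q - sin(p) - 2, 3·p, 1], [0, 3, 4]].
At the point, J = [[-2.500, 7.500, -3.000], [-7.49749, 4.500, 1.000], [0.000, 3.000, 4.000]] (det J = 254.90230).
Solving J·Δ = −F gives Δ = (-0.092, 1.297, -0.348).
Then the next iterate is (p, q, r)₁ = (1.408, -0.203, 1.152).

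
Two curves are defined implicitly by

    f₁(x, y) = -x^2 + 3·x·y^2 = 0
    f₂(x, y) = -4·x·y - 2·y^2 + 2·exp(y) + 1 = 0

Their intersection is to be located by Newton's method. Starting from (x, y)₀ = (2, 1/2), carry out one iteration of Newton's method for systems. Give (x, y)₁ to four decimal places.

At (2, 1/2): F = (-2.5000, -0.202557).
Jacobian J = [[-2·x + 3·y^2, 6·x·y], [-4·y, -4·x - 4·y + 2·exp(y)]].
At the point, J = [[-3.2500, 6.0000], [-2.0000, -6.702557]] (det J = 33.783312).
Solving J·Δ = −F gives Δ = (-0.5320, 0.1285).
Then the next iterate is (x, y)₁ = (1.4680, 0.6285).

(1.4680, 0.6285)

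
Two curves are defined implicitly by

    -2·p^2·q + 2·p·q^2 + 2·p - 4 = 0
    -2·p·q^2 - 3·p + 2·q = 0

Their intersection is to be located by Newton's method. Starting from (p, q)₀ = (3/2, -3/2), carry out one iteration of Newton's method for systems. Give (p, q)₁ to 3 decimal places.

(2.292, 0.336)

At (3/2, -3/2): F = (12.500, -14.250).
Jacobian J = [[-4·p·q + 2·q^2 + 2, -2·p^2 + 4·p·q], [-2·q^2 - 3, -4·p·q + 2]].
At the point, J = [[15.500, -13.500], [-7.500, 11.000]] (det J = 69.250).
Solving J·Δ = −F gives Δ = (0.792, 1.836).
Then the next iterate is (p, q)₁ = (2.292, 0.336).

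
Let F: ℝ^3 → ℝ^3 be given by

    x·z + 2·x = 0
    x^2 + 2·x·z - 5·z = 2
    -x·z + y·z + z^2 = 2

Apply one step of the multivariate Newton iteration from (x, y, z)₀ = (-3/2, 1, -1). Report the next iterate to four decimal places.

(0.0726, -0.9032, -0.9516)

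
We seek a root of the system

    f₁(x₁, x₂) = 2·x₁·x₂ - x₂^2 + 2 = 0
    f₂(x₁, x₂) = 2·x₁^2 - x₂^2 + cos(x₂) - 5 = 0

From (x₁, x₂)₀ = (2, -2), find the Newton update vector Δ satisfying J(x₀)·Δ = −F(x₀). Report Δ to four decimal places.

(-0.4515, 1.0242)

At (2, -2): F = (-10.0000, -1.416147).
Jacobian J = [[2·x₂, 2·x₁ - 2·x₂], [4·x₁, -2·x₂ - sin(x₂)]].
At the point, J = [[-4.0000, 8.0000], [8.0000, 4.909297]] (det J = -83.637190).
Solving J·Δ = −F gives Δ = (-0.4515, 1.0242).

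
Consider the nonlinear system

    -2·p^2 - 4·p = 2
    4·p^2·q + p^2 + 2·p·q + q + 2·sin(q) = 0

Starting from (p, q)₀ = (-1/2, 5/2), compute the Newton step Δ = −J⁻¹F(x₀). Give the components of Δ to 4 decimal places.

(-0.2500, 9.0438)

At (-1/2, 5/2): F = (-0.5000, 3.946944).
Jacobian J = [[-4·p - 4, 0], [8·p·q + 2·p + 2·q, 4·p^2 + 2·p + 2·cos(q) + 1]].
At the point, J = [[-2.0000, 0.0000], [-6.0000, -0.602287]] (det J = 1.204574).
Solving J·Δ = −F gives Δ = (-0.2500, 9.0438).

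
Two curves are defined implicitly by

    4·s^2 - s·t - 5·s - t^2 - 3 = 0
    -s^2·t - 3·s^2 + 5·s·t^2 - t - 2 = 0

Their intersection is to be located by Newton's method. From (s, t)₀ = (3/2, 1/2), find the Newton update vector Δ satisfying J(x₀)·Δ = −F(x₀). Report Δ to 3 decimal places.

At (3/2, 1/2): F = (-2.500, -8.500).
Jacobian J = [[8·s - t - 5, -s - 2·t], [-2·s·t - 6·s + 5·t^2, -s^2 + 10·s·t - 1]].
At the point, J = [[6.500, -2.500], [-9.250, 4.250]] (det J = 4.500).
Solving J·Δ = −F gives Δ = (7.083, 17.417).

(7.083, 17.417)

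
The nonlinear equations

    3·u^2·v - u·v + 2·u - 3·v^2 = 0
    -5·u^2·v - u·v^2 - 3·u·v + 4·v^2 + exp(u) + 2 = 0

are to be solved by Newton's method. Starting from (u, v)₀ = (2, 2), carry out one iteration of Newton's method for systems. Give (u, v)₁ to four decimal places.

(1.4486, 1.3826)

At (2, 2): F = (12.0000, -34.610944).
Jacobian J = [[6·u·v - v + 2, 3·u^2 - u - 6·v], [-10·u·v - v^2 - 3·v + exp(u), -5·u^2 - 2·u·v - 3·u + 8·v]].
At the point, J = [[24.0000, -2.0000], [-42.610944, -18.0000]] (det J = -517.221888).
Solving J·Δ = −F gives Δ = (-0.5514, -0.6174).
Then the next iterate is (u, v)₁ = (1.4486, 1.3826).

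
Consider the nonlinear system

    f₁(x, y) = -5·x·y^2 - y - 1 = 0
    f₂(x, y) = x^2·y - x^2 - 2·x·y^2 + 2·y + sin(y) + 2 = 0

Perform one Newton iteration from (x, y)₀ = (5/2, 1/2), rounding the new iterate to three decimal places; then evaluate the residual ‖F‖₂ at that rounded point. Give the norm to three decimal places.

1.667

At (5/2, 1/2): F = (-4.625, -0.89557).
Jacobian J = [[-5·y^2, -10·x·y - 1], [2·x·y - 2·x - 2·y^2, x^2 - 4·x·y + cos(y) + 2]].
At the point, J = [[-1.250, -13.500], [-3.000, 4.12758]] (det J = -45.65948).
Solving J·Δ = −F gives Δ = (-0.683, -0.279).
Then the next iterate is (x, y)₁ = (1.817, 0.221).
Re-evaluating at (1.817, 0.221): F = (-1.66472, -0.08814), so ‖F‖₂ = 1.667.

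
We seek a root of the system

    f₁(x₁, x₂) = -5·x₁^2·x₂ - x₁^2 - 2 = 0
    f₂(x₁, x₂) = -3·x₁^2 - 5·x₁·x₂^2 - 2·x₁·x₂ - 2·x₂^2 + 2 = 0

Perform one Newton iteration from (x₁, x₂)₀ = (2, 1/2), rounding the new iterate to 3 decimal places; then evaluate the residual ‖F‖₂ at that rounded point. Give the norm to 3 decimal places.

At (2, 1/2): F = (-16.000, -15.000).
Jacobian J = [[-10·x₁·x₂ - 2·x₁, -5·x₁^2], [-6·x₁ - 5·x₂^2 - 2·x₂, -10·x₁·x₂ - 2·x₁ - 4·x₂]].
At the point, J = [[-14.000, -20.000], [-14.250, -16.000]] (det J = -61.000).
Solving J·Δ = −F gives Δ = (-0.721, -0.295).
Then the next iterate is (x₁, x₂)₁ = (1.279, 0.205).
Re-evaluating at (1.279, 0.205): F = (-5.31258, -3.78471), so ‖F‖₂ = 6.523.

6.523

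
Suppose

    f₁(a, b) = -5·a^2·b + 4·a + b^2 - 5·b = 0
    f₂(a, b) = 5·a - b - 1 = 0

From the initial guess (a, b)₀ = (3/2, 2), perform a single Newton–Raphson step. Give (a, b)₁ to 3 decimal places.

(0.610, 2.052)

At (3/2, 2): F = (-22.500, 4.500).
Jacobian J = [[-10·a·b + 4, -5·a^2 + 2·b - 5], [5, -1]].
At the point, J = [[-26.000, -12.250], [5.000, -1.000]] (det J = 87.250).
Solving J·Δ = −F gives Δ = (-0.890, 0.052).
Then the next iterate is (a, b)₁ = (0.610, 2.052).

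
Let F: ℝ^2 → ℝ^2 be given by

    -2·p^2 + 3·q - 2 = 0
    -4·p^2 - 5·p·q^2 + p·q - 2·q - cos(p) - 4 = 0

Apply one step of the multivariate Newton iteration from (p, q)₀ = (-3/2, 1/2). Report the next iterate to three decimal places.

(1.288, -3.409)

At (-3/2, 1/2): F = (-5.000, -12.94574).
Jacobian J = [[-4·p, 3], [-8·p - 5·q^2 + q + sin(p), -10·p·q + p - 2]].
At the point, J = [[6.000, 3.000], [10.25251, 4.000]] (det J = -6.75752).
Solving J·Δ = −F gives Δ = (2.788, -3.909).
Then the next iterate is (p, q)₁ = (1.288, -3.409).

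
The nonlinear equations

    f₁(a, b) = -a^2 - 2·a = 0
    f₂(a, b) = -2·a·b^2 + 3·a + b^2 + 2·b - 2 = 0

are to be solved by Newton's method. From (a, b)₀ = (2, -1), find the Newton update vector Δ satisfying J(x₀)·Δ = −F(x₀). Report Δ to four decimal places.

At (2, -1): F = (-8.0000, -1.0000).
Jacobian J = [[-2·a - 2, 0], [-2·b^2 + 3, -4·a·b + 2·b + 2]].
At the point, J = [[-6.0000, 0.0000], [1.0000, 8.0000]] (det J = -48.0000).
Solving J·Δ = −F gives Δ = (-1.3333, 0.2917).

(-1.3333, 0.2917)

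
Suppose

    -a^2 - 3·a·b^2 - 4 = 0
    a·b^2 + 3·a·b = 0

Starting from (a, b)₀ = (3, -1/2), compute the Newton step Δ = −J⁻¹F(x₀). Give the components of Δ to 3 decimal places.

(-1.974, 0.214)

At (3, -1/2): F = (-15.250, -3.750).
Jacobian J = [[-2·a - 3·b^2, -6·a·b], [b^2 + 3·b, 2·a·b + 3·a]].
At the point, J = [[-6.750, 9.000], [-1.250, 6.000]] (det J = -29.250).
Solving J·Δ = −F gives Δ = (-1.974, 0.214).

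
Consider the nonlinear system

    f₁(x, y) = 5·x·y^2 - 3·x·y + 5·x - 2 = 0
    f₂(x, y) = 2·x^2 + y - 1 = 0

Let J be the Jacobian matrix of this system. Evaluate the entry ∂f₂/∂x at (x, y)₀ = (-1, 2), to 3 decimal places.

-4.000

∂f₂/∂x = 4·x.
At (-1, 2) this is -4.000.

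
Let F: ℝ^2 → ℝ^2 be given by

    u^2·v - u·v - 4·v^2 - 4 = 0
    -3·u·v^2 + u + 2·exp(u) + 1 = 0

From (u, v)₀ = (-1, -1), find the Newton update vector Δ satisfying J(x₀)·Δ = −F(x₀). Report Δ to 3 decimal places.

(4.226, -0.268)

At (-1, -1): F = (-10.000, 3.73576).
Jacobian J = [[2·u·v - v, u^2 - u - 8·v], [-3·v^2 + 2·exp(u) + 1, -6·u·v]].
At the point, J = [[3.000, 10.000], [-1.26424, -6.000]] (det J = -5.35759).
Solving J·Δ = −F gives Δ = (4.226, -0.268).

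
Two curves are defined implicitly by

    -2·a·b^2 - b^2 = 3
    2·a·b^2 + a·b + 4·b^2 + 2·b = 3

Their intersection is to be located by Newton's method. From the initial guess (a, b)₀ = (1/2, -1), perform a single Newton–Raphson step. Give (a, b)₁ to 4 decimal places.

At (1/2, -1): F = (-5.0000, -0.5000).
Jacobian J = [[-2·b^2, -4·a·b - 2·b], [2·b^2 + b, 4·a·b + a + 8·b + 2]].
At the point, J = [[-2.0000, 4.0000], [1.0000, -7.5000]] (det J = 11.0000).
Solving J·Δ = −F gives Δ = (-3.5909, -0.5455).
Then the next iterate is (a, b)₁ = (-3.0909, -1.5455).

(-3.0909, -1.5455)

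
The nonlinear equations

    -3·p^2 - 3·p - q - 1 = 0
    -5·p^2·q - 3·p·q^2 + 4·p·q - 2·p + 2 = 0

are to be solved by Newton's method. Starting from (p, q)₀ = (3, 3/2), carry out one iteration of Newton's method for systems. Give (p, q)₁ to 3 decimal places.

At (3, 3/2): F = (-38.500, -73.750).
Jacobian J = [[-6·p - 3, -1], [-10·p·q - 3·q^2 + 4·q - 2, -5·p^2 - 6·p·q + 4·p]].
At the point, J = [[-21.000, -1.000], [-47.750, -60.000]] (det J = 1212.250).
Solving J·Δ = −F gives Δ = (-1.845, 0.239).
Then the next iterate is (p, q)₁ = (1.155, 1.739).

(1.155, 1.739)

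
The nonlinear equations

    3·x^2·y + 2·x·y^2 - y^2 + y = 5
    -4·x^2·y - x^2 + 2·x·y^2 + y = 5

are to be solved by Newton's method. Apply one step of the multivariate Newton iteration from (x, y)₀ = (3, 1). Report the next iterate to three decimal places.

(1.361, 1.126)

At (3, 1): F = (28.000, -43.000).
Jacobian J = [[6·x·y + 2·y^2, 3·x^2 + 4·x·y - 2·y + 1], [-8·x·y - 2·x + 2·y^2, -4·x^2 + 4·x·y + 1]].
At the point, J = [[20.000, 38.000], [-28.000, -23.000]] (det J = 604.000).
Solving J·Δ = −F gives Δ = (-1.639, 0.126).
Then the next iterate is (x, y)₁ = (1.361, 1.126).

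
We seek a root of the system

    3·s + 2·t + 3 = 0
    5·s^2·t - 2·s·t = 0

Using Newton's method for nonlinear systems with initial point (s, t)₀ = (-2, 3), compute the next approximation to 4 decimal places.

At (-2, 3): F = (3.0000, 72.0000).
Jacobian J = [[3, 2], [10·s·t - 2·t, 5·s^2 - 2·s]].
At the point, J = [[3.0000, 2.0000], [-66.0000, 24.0000]] (det J = 204.0000).
Solving J·Δ = −F gives Δ = (0.3529, -2.0294).
Then the next iterate is (s, t)₁ = (-1.6471, 0.9706).

(-1.6471, 0.9706)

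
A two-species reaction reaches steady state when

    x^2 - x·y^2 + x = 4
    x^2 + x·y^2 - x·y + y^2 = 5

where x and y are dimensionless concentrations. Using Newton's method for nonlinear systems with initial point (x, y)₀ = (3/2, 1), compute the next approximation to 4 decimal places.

At (3/2, 1): F = (-1.7500, -1.7500).
Jacobian J = [[2·x - y^2 + 1, -2·x·y], [2·x + y^2 - y, 2·x·y - x + 2·y]].
At the point, J = [[3.0000, -3.0000], [3.0000, 3.5000]] (det J = 19.5000).
Solving J·Δ = −F gives Δ = (0.5833, 0.0000).
Then the next iterate is (x, y)₁ = (2.0833, 1.0000).

(2.0833, 1.0000)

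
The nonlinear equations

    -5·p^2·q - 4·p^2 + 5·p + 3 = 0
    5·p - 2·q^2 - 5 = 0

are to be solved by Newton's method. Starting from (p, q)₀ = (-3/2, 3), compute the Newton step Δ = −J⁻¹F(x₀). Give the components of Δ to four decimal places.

(0.3255, -2.4060)

At (-3/2, 3): F = (-47.2500, -30.5000).
Jacobian J = [[-10·p·q - 8·p + 5, -5·p^2], [5, -4·q]].
At the point, J = [[62.0000, -11.2500], [5.0000, -12.0000]] (det J = -687.7500).
Solving J·Δ = −F gives Δ = (0.3255, -2.4060).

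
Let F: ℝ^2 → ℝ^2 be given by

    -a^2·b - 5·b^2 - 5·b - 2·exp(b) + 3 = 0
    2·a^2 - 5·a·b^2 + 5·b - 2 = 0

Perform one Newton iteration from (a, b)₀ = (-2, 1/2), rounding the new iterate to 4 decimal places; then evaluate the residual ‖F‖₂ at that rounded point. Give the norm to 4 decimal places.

At (-2, 1/2): F = (-6.047443, 11.0000).
Jacobian J = [[-2·a·b, -a^2 - 10·b - 2·exp(b) - 5], [4·a - 5·b^2, -10·a·b + 5]].
At the point, J = [[2.0000, -17.297443], [-9.2500, 15.0000]] (det J = -130.001344).
Solving J·Δ = −F gives Δ = (0.7658, -0.2611).
Then the next iterate is (a, b)₁ = (-1.2342, 0.2389).
Re-evaluating at (-1.2342, 0.2389): F = (-1.383473, 2.593198), so ‖F‖₂ = 2.9392.

2.9392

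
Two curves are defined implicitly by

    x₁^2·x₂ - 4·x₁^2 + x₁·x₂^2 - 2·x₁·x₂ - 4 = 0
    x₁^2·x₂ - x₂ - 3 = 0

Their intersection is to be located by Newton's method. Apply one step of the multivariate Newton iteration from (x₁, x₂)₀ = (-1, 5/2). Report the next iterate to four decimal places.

(-1.6000, -2.1500)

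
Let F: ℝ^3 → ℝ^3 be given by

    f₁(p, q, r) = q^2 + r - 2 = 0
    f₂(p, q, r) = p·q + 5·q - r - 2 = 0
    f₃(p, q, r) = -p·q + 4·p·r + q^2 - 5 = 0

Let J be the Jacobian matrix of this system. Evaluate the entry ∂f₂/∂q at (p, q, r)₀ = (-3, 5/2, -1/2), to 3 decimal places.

2.000

∂f₂/∂q = p + 5.
At (-3, 5/2, -1/2) this is 2.000.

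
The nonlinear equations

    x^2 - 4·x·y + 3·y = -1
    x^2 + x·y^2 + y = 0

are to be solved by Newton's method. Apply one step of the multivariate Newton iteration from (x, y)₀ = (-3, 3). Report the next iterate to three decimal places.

(-0.280, 2.598)

At (-3, 3): F = (55.000, -15.000).
Jacobian J = [[2·x - 4·y, -4·x + 3], [2·x + y^2, 2·x·y + 1]].
At the point, J = [[-18.000, 15.000], [3.000, -17.000]] (det J = 261.000).
Solving J·Δ = −F gives Δ = (2.720, -0.402).
Then the next iterate is (x, y)₁ = (-0.280, 2.598).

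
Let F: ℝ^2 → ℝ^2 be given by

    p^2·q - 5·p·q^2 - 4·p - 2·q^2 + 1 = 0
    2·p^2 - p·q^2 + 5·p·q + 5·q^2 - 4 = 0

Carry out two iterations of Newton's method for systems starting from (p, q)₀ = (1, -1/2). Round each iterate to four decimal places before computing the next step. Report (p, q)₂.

(1.2825, 0.6761)

At (1, -1/2): F = (-5.2500, -3.5000).
Jacobian J = [[2·p·q - 5·q^2 - 4, p^2 - 10·p·q - 4·q], [4·p - q^2 + 5·q, -2·p·q + 5·p + 10·q]].
At the point, J = [[-6.2500, 8.0000], [1.2500, 1.0000]] (det J = -16.2500).
Solving J·Δ = −F gives Δ = (1.4000, 1.7500).
Then the next iterate is (p, q)₁ = (2.4000, 1.2500).
Round to (2.4000, 1.2500) and repeat: F = (-23.2750, 26.5825), J = [[-5.8125, -29.2400], [14.2875, 18.5000]].
Δ = (-1.1175, -0.5739), so (p, q)₂ = (1.2825, 0.6761).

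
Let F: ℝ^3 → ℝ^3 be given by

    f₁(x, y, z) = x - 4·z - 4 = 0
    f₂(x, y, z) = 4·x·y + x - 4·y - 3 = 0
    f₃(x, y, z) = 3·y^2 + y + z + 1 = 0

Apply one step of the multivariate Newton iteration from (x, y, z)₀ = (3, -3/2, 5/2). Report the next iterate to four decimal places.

At (3, -3/2, 5/2): F = (-11.0000, -12.0000, 8.7500).
Jacobian J = [[1, 0, -4], [4·y + 1, 4·x - 4, 0], [0, 6·y + 1, 1]].
At the point, J = [[1.0000, 0.0000, -4.0000], [-5.0000, 8.0000, 0.0000], [0.0000, -8.0000, 1.0000]] (det J = -152.0000).
Solving J·Δ = −F gives Δ = (-1.2632, 0.7105, -3.0658).
Then the next iterate is (x, y, z)₁ = (1.7368, -0.7895, -0.5658).

(1.7368, -0.7895, -0.5658)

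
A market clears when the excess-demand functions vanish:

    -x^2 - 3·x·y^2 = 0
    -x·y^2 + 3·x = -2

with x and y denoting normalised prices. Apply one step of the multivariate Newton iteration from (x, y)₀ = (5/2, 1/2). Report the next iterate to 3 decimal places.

(0.018, 1.320)

At (5/2, 1/2): F = (-8.125, 8.875).
Jacobian J = [[-2·x - 3·y^2, -6·x·y], [-y^2 + 3, -2·x·y]].
At the point, J = [[-5.750, -7.500], [2.750, -2.500]] (det J = 35.000).
Solving J·Δ = −F gives Δ = (-2.482, 0.820).
Then the next iterate is (x, y)₁ = (0.018, 1.320).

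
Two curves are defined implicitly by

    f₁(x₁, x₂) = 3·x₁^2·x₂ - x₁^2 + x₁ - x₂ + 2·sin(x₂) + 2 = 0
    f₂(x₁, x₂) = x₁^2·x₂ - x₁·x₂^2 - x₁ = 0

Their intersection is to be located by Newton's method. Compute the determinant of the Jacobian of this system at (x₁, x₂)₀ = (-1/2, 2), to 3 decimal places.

-16.576

J = [[6·x₁·x₂ - 2·x₁ + 1, 3·x₁^2 + 2·cos(x₂) - 1], [2·x₁·x₂ - x₂^2 - 1, x₁^2 - 2·x₁·x₂]].
At the point, J = [[-4.000, -1.08229], [-7.000, 2.250]].
det J = -16.576.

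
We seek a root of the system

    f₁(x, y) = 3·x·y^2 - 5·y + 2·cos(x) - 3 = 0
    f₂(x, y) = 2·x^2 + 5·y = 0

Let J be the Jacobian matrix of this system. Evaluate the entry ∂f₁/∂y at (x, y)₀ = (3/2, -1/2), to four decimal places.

∂f₁/∂y = 6·x·y - 5.
At (3/2, -1/2) this is -9.5000.

-9.5000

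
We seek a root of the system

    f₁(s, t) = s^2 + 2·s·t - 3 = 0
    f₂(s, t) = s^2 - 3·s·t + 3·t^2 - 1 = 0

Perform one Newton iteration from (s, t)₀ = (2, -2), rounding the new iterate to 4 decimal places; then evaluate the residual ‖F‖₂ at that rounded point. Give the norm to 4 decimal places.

At (2, -2): F = (-7.0000, 27.0000).
Jacobian J = [[2·s + 2·t, 2·s], [2·s - 3·t, -3·s + 6·t]].
At the point, J = [[0.0000, 4.0000], [10.0000, -18.0000]] (det J = -40.0000).
Solving J·Δ = −F gives Δ = (0.4500, 1.7500).
Then the next iterate is (s, t)₁ = (2.4500, -0.2500).
Re-evaluating at (2.4500, -0.2500): F = (1.7775, 7.0275), so ‖F‖₂ = 7.2488.

7.2488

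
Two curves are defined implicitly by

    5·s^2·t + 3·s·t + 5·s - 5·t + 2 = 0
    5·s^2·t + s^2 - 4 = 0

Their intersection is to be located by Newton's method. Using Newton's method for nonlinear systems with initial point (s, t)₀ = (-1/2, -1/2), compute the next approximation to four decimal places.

(0.8211, 1.4146)

At (-1/2, -1/2): F = (2.1250, -4.3750).
Jacobian J = [[10·s·t + 3·t + 5, 5·s^2 + 3·s - 5], [10·s·t + 2·s, 5·s^2]].
At the point, J = [[6.0000, -5.2500], [1.5000, 1.2500]] (det J = 15.3750).
Solving J·Δ = −F gives Δ = (1.3211, 1.9146).
Then the next iterate is (s, t)₁ = (0.8211, 1.4146).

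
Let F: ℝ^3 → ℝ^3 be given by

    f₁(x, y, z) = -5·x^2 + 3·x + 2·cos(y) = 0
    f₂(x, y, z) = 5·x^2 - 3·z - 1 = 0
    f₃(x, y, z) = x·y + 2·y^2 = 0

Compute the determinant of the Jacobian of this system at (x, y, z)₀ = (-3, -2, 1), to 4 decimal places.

-1078.0884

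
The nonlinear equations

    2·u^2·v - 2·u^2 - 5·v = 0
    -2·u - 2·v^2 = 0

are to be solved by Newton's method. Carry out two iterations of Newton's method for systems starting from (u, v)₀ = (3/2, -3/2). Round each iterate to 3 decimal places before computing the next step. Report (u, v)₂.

(0.560, 0.637)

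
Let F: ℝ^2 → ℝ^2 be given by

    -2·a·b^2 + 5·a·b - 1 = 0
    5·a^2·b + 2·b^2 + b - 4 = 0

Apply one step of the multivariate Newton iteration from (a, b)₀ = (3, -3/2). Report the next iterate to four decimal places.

(2.2234, -0.6612)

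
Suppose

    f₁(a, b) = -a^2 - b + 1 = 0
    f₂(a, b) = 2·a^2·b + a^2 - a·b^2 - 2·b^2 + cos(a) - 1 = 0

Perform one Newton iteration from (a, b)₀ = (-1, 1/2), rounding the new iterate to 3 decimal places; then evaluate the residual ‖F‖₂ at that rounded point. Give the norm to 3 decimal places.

1.469

At (-1, 1/2): F = (-0.500, 1.29030).
Jacobian J = [[-2·a, -1], [4·a·b + 2·a - b^2 - sin(a), 2·a^2 - 2·a·b - 4·b]].
At the point, J = [[2.000, -1.000], [-3.40853, 1.000]] (det J = -1.40853).
Solving J·Δ = −F gives Δ = (0.561, 0.622).
Then the next iterate is (a, b)₁ = (-0.439, 1.122).
Re-evaluating at (-0.439, 1.122): F = (-0.31472, -1.43475), so ‖F‖₂ = 1.469.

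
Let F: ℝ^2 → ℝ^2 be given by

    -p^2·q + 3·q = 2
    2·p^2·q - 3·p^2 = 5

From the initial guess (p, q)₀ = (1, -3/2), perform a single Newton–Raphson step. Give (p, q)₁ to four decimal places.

At (1, -3/2): F = (-5.0000, -11.0000).
Jacobian J = [[-2·p·q, -p^2 + 3], [4·p·q - 6·p, 2·p^2]].
At the point, J = [[3.0000, 2.0000], [-12.0000, 2.0000]] (det J = 30.0000).
Solving J·Δ = −F gives Δ = (-0.4000, 3.1000).
Then the next iterate is (p, q)₁ = (0.6000, 1.6000).

(0.6000, 1.6000)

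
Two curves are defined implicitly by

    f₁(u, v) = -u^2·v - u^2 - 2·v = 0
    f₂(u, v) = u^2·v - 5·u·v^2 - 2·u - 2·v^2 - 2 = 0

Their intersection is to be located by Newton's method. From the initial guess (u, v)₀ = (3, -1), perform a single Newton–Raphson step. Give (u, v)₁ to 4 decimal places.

(0.9860, -0.8182)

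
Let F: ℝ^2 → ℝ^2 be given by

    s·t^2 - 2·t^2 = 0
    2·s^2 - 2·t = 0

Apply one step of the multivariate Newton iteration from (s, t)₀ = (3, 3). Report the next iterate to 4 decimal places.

(2.0000, 3.0000)

At (3, 3): F = (9.0000, 12.0000).
Jacobian J = [[t^2, 2·s·t - 4·t], [4·s, -2]].
At the point, J = [[9.0000, 6.0000], [12.0000, -2.0000]] (det J = -90.0000).
Solving J·Δ = −F gives Δ = (-1.0000, 0.0000).
Then the next iterate is (s, t)₁ = (2.0000, 3.0000).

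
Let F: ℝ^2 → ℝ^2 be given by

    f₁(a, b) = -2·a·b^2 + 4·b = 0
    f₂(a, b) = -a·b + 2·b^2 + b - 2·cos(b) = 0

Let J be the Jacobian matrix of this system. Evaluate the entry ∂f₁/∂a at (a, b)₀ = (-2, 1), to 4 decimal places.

-2.0000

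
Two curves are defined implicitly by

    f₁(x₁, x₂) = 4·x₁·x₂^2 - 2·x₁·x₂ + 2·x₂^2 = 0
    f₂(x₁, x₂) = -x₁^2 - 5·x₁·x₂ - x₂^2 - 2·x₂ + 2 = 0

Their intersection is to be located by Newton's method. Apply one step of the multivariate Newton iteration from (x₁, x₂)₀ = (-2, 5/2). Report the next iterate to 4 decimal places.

(-0.6149, 2.5078)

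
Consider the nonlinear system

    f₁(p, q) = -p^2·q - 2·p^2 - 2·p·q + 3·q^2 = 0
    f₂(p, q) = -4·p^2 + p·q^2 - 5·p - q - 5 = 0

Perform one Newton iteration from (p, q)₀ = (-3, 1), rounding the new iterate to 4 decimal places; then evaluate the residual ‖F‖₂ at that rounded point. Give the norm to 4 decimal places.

10.5637

At (-3, 1): F = (-18.0000, -30.0000).
Jacobian J = [[-2·p·q - 4·p - 2·q, -p^2 - 2·p + 6·q], [-8·p + q^2 - 5, 2·p·q - 1]].
At the point, J = [[16.0000, 3.0000], [20.0000, -7.0000]] (det J = -172.0000).
Solving J·Δ = −F gives Δ = (1.2558, -0.6977).
Then the next iterate is (p, q)₁ = (-1.7442, 0.3023).
Re-evaluating at (-1.7442, 0.3023): F = (-5.675435, -8.909629), so ‖F‖₂ = 10.5637.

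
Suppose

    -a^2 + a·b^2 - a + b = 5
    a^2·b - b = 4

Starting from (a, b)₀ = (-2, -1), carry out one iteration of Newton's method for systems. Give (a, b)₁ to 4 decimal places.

(-1.3750, 0.5000)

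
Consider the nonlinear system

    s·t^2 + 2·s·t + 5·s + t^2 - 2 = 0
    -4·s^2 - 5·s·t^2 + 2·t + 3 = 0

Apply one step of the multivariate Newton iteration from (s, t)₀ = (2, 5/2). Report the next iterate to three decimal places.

(5.605, -2.518)

At (2, 5/2): F = (36.750, -70.500).
Jacobian J = [[t^2 + 2·t + 5, 2·s·t + 2·s + 2·t], [-8·s - 5·t^2, -10·s·t + 2]].
At the point, J = [[16.250, 19.000], [-47.250, -48.000]] (det J = 117.750).
Solving J·Δ = −F gives Δ = (3.605, -5.018).
Then the next iterate is (s, t)₁ = (5.605, -2.518).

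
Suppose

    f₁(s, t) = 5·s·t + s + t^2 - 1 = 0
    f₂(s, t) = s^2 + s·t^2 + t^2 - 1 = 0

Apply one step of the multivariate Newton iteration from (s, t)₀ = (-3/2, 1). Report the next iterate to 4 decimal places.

At (-3/2, 1): F = (-9.0000, 0.7500).
Jacobian J = [[5·t + 1, 5·s + 2·t], [2·s + t^2, 2·s·t + 2·t]].
At the point, J = [[6.0000, -5.5000], [-2.0000, -1.0000]] (det J = -17.0000).
Solving J·Δ = −F gives Δ = (0.7721, -0.7941).
Then the next iterate is (s, t)₁ = (-0.7279, 0.2059).

(-0.7279, 0.2059)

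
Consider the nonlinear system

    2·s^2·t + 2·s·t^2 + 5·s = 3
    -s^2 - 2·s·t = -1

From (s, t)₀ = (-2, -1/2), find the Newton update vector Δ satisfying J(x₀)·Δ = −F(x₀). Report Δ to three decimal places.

At (-2, -1/2): F = (-18.000, -5.000).
Jacobian J = [[4·s·t + 2·t^2 + 5, 2·s^2 + 4·s·t], [-2·s - 2·t, -2·s]].
At the point, J = [[9.500, 12.000], [5.000, 4.000]] (det J = -22.000).
Solving J·Δ = −F gives Δ = (-0.545, 1.932).

(-0.545, 1.932)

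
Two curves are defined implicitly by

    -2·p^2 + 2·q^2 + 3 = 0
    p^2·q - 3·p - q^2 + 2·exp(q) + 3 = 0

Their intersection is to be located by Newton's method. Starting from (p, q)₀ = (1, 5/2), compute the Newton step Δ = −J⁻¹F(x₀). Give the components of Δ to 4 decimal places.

(0.6779, -1.0788)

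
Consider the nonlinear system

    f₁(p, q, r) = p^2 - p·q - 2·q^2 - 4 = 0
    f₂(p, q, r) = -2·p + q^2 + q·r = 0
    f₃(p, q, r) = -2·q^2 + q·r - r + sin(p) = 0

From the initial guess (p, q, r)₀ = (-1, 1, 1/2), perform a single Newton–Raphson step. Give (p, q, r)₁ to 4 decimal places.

(-1.4517, 0.1184, -1.6995)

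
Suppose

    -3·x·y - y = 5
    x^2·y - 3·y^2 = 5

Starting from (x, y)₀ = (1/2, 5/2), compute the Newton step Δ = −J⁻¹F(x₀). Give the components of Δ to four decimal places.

(-0.9251, -1.7246)

At (1/2, 5/2): F = (-11.2500, -23.1250).
Jacobian J = [[-3·y, -3·x - 1], [2·x·y, x^2 - 6·y]].
At the point, J = [[-7.5000, -2.5000], [2.5000, -14.7500]] (det J = 116.8750).
Solving J·Δ = −F gives Δ = (-0.9251, -1.7246).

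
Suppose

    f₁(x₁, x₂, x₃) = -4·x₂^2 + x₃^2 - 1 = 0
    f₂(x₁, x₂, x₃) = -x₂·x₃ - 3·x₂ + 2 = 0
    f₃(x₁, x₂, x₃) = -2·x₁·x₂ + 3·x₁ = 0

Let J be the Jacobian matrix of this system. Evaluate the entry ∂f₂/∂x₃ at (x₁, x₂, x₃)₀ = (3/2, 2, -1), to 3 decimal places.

∂f₂/∂x₃ = -x₂.
At (3/2, 2, -1) this is -2.000.

-2.000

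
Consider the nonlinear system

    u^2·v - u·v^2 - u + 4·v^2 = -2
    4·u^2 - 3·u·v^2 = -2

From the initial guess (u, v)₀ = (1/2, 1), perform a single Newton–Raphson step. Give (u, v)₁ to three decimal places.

(-5.765, -0.588)

At (1/2, 1): F = (5.250, 1.500).
Jacobian J = [[2·u·v - v^2 - 1, u^2 - 2·u·v + 8·v], [8·u - 3·v^2, -6·u·v]].
At the point, J = [[-1.000, 7.250], [1.000, -3.000]] (det J = -4.250).
Solving J·Δ = −F gives Δ = (-6.265, -1.588).
Then the next iterate is (u, v)₁ = (-5.765, -0.588).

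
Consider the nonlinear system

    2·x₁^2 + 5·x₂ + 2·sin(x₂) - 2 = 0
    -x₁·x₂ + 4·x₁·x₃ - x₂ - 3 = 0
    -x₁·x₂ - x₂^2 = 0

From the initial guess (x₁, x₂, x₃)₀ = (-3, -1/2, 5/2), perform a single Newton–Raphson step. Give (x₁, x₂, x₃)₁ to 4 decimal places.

(-1.7935, -0.2133, 0.7701)

At (-3, -1/2, 5/2): F = (12.541149, -34.0000, -1.7500).
Jacobian J = [[4·x₁, 2·cos(x₂) + 5, 0], [-x₂ + 4·x₃, -x₁ - 1, 4·x₁], [-x₂, -x₁ - 2·x₂, 0]].
At the point, J = [[-12.0000, 6.755165, 0.0000], [10.5000, 2.0000, -12.0000], [0.5000, 4.0000, 0.0000]] (det J = -616.530991).
Solving J·Δ = −F gives Δ = (1.2065, 0.2867, -1.7299).
Then the next iterate is (x₁, x₂, x₃)₁ = (-1.7935, -0.2133, 0.7701).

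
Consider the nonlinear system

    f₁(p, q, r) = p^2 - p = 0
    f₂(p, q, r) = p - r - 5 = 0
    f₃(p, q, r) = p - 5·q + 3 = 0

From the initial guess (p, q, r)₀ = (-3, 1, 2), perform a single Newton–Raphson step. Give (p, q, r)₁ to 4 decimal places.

(-1.2857, 0.3429, -6.2857)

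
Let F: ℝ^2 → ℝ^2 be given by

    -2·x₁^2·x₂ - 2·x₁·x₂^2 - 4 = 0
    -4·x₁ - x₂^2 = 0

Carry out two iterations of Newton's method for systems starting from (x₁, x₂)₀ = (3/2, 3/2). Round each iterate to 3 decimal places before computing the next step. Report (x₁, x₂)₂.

At (3/2, 3/2): F = (-17.500, -8.250).
Jacobian J = [[-4·x₁·x₂ - 2·x₂^2, -2·x₁^2 - 4·x₁·x₂], [-4, -2·x₂]].
At the point, J = [[-13.500, -13.500], [-4.000, -3.000]] (det J = -13.500).
Solving J·Δ = −F gives Δ = (-4.361, 3.065).
Then the next iterate is (x₁, x₂)₁ = (-2.861, 4.565).
Round to (-2.861, 4.565) and repeat: F = (40.51006, -9.39523), J = [[10.56341, 35.87122], [-4.000, -9.130]].
Δ = (0.698, -1.335), so (x₁, x₂)₂ = (-2.163, 3.230).

(-2.163, 3.230)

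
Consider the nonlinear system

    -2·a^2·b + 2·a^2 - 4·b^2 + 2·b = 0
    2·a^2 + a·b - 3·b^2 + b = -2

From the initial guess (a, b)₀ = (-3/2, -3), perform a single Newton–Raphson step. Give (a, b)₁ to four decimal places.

(-1.5508, -1.9404)

At (-3/2, -3): F = (-24.0000, -19.0000).
Jacobian J = [[-4·a·b + 4·a, -2·a^2 - 8·b + 2], [4·a + b, a - 6·b + 1]].
At the point, J = [[-24.0000, 21.5000], [-9.0000, 17.5000]] (det J = -226.5000).
Solving J·Δ = −F gives Δ = (-0.0508, 1.0596).
Then the next iterate is (a, b)₁ = (-1.5508, -1.9404).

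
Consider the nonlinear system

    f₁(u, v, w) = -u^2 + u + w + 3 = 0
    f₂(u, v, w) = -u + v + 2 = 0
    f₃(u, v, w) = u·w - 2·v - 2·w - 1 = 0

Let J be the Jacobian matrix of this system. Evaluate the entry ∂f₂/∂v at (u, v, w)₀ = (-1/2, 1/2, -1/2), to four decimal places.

∂f₂/∂v = 1.
At (-1/2, 1/2, -1/2) this is 1.0000.

1.0000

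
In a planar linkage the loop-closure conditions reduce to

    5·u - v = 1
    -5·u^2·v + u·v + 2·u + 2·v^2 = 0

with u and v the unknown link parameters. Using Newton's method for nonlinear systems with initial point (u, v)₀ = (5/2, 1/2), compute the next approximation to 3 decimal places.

At (5/2, 1/2): F = (11.000, -8.875).
Jacobian J = [[5, -1], [-10·u·v + v + 2, -5·u^2 + u + 4·v]].
At the point, J = [[5.000, -1.000], [-10.000, -26.750]] (det J = -143.750).
Solving J·Δ = −F gives Δ = (-2.109, 0.457).
Then the next iterate is (u, v)₁ = (0.391, 0.957).

(0.391, 0.957)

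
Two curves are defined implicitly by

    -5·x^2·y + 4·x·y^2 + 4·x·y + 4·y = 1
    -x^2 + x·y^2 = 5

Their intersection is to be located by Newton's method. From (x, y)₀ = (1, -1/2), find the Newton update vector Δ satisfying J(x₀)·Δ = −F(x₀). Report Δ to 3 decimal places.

(-0.739, -4.457)

At (1, -1/2): F = (-1.500, -5.750).
Jacobian J = [[-10·x·y + 4·y^2 + 4·y, -5·x^2 + 8·x·y + 4·x + 4], [-2·x + y^2, 2·x·y]].
At the point, J = [[4.000, -1.000], [-1.750, -1.000]] (det J = -5.750).
Solving J·Δ = −F gives Δ = (-0.739, -4.457).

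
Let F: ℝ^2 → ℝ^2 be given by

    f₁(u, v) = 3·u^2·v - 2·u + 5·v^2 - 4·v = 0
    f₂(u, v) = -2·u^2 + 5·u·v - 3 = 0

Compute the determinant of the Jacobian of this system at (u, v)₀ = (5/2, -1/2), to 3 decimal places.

J = [[6·u·v - 2, 3·u^2 + 10·v - 4], [-4·u + 5·v, 5·u]].
At the point, J = [[-9.500, 9.750], [-12.500, 12.500]].
det J = 3.125.

3.125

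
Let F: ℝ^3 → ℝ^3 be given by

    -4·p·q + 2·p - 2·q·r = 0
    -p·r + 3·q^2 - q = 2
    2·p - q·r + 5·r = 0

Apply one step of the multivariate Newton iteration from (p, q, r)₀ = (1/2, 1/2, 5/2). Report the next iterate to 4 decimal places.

(-0.2297, 0.4865, 0.0946)

At (1/2, 1/2, 5/2): F = (-2.5000, -3.0000, 12.2500).
Jacobian J = [[-4·q + 2, -4·p - 2·r, -2·q], [-r, 6·q - 1, -p], [2, -r, -q + 5]].
At the point, J = [[0.0000, -7.0000, -1.0000], [-2.5000, 2.0000, -0.5000], [2.0000, -2.5000, 4.5000]] (det J = -74.0000).
Solving J·Δ = −F gives Δ = (-0.7297, -0.0135, -2.4054).
Then the next iterate is (p, q, r)₁ = (-0.2297, 0.4865, 0.0946).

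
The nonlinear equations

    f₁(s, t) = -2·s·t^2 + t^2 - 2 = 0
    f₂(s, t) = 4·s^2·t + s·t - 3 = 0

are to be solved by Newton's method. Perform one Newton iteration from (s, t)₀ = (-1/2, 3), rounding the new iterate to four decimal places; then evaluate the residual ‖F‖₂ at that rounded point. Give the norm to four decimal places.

2.3214

At (-1/2, 3): F = (16.0000, -1.5000).
Jacobian J = [[-2·t^2, -4·s·t + 2·t], [8·s·t + t, 4·s^2 + s]].
At the point, J = [[-18.0000, 12.0000], [-9.0000, 0.5000]] (det J = 99.0000).
Solving J·Δ = −F gives Δ = (-0.2626, -1.7273).
Then the next iterate is (s, t)₁ = (-0.7626, 1.2727).
Re-evaluating at (-0.7626, 1.2727): F = (2.090231, -1.009962), so ‖F‖₂ = 2.3214.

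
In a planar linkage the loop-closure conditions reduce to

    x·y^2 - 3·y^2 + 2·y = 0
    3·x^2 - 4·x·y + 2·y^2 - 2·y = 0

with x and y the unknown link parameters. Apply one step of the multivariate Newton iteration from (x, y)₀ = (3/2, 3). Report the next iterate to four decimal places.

(3.1500, 4.0500)

At (3/2, 3): F = (-7.5000, 0.7500).
Jacobian J = [[y^2, 2·x·y - 6·y + 2], [6·x - 4·y, -4·x + 4·y - 2]].
At the point, J = [[9.0000, -7.0000], [-3.0000, 4.0000]] (det J = 15.0000).
Solving J·Δ = −F gives Δ = (1.6500, 1.0500).
Then the next iterate is (x, y)₁ = (3.1500, 4.0500).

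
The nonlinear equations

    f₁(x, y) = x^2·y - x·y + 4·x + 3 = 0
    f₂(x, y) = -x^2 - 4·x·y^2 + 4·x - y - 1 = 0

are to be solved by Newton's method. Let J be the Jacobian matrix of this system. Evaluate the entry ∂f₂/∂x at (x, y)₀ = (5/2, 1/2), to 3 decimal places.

-2.000

∂f₂/∂x = -2·x - 4·y^2 + 4.
At (5/2, 1/2) this is -2.000.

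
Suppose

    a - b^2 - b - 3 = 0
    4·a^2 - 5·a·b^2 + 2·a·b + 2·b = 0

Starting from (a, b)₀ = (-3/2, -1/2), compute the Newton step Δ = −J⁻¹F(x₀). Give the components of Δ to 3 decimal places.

(4.250, -5.787)

At (-3/2, -1/2): F = (-4.250, 11.375).
Jacobian J = [[1, -2·b - 1], [8·a - 5·b^2 + 2·b, -10·a·b + 2·a + 2]].
At the point, J = [[1.000, 0.000], [-14.250, -8.500]] (det J = -8.500).
Solving J·Δ = −F gives Δ = (4.250, -5.787).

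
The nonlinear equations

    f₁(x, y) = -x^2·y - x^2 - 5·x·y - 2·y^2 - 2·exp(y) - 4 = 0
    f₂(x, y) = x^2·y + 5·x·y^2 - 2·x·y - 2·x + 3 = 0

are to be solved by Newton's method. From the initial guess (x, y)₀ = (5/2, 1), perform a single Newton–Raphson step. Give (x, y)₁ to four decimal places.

(-0.2835, 1.1886)

At (5/2, 1): F = (-36.436564, 11.7500).
Jacobian J = [[-2·x·y - 2·x - 5·y, -x^2 - 5·x - 4·y - 2·exp(y)], [2·x·y + 5·y^2 - 2·y - 2, x^2 + 10·x·y - 2·x]].
At the point, J = [[-15.0000, -28.186564], [6.0000, 26.2500]] (det J = -224.630618).
Solving J·Δ = −F gives Δ = (-2.7835, 0.1886).
Then the next iterate is (x, y)₁ = (-0.2835, 1.1886).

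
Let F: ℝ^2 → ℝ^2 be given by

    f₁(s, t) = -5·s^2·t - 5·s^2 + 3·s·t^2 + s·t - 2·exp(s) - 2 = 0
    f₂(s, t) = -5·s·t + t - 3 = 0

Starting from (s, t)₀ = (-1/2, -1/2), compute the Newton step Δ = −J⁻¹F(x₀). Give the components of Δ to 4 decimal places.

At (-1/2, -1/2): F = (-3.963061, -4.7500).
Jacobian J = [[-10·s·t - 10·s + 3·t^2 + t - 2·exp(s), -5·s^2 + 6·s·t + s], [-5·t, -5·s + 1]].
At the point, J = [[1.536939, -0.2500], [2.5000, 3.5000]] (det J = 6.004285).
Solving J·Δ = −F gives Δ = (2.5079, -0.4342).

(2.5079, -0.4342)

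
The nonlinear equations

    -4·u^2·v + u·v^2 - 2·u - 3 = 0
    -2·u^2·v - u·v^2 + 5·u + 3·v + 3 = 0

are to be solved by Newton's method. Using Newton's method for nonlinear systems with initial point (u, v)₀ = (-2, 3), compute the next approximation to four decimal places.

(-1.4000, 1.8571)

At (-2, 3): F = (-65.0000, -4.0000).
Jacobian J = [[-8·u·v + v^2 - 2, -4·u^2 + 2·u·v], [-4·u·v - v^2 + 5, -2·u^2 - 2·u·v + 3]].
At the point, J = [[55.0000, -28.0000], [20.0000, 7.0000]] (det J = 945.0000).
Solving J·Δ = −F gives Δ = (0.6000, -1.1429).
Then the next iterate is (u, v)₁ = (-1.4000, 1.8571).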